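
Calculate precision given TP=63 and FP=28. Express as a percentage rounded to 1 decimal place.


Precision = TP / (TP + FP) * 100
= 63 / (63 + 28)
= 63 / 91
= 0.6923
= 69.2%

69.2


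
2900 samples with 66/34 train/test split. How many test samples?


Train samples = 2900 * 66% = 1914
Test samples = 2900 - 1914
= 986

986


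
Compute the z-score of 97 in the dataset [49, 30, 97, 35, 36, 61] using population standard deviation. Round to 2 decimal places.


Mean = (49 + 30 + 97 + 35 + 36 + 61) / 6 = 51.3333
Variance = sum((x_i - mean)^2) / n = 523.5556
Std = sqrt(523.5556) = 22.8813
Z = (x - mean) / std
= (97 - 51.3333) / 22.8813
= 45.6667 / 22.8813
= 2.00

2.00


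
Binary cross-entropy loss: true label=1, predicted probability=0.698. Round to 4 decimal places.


For y=1: Loss = -log(p)
= -log(0.698)
= -(-0.3595)
= 0.3595

0.3595


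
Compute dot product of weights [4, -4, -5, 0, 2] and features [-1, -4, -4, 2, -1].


Element-wise products:
4 * -1 = -4
-4 * -4 = 16
-5 * -4 = 20
0 * 2 = 0
2 * -1 = -2
Sum = -4 + 16 + 20 + 0 + -2
= 30

30


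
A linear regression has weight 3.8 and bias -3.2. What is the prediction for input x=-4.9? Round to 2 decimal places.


y = 3.8 * -4.9 + (-3.2)
= -18.62 + (-3.2)
= -21.82

-21.82


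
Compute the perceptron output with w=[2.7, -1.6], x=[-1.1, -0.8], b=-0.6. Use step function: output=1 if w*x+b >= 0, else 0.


z = w . x + b
= 2.7*-1.1 + -1.6*-0.8 + -0.6
= -2.97 + 1.28 + -0.6
= -1.69 + -0.6
= -2.29
Since z = -2.29 < 0, output = 0

0


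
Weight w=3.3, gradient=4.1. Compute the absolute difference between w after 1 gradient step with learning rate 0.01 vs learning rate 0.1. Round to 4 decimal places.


With lr=0.01: w_new = 3.3 - 0.01 * 4.1 = 3.259
With lr=0.1: w_new = 3.3 - 0.1 * 4.1 = 2.89
Absolute difference = |3.259 - 2.89|
= 0.3690

0.3690


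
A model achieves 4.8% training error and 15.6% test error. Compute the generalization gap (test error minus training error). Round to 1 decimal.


Generalization gap = test_error - train_error
= 15.6 - 4.8
= 10.8%
A large gap suggests overfitting.

10.8


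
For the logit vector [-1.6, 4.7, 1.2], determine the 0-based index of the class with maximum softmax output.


Softmax is a monotonic transformation, so it preserves the argmax.
We need to find the index of the maximum logit.
Index 0: -1.6
Index 1: 4.7
Index 2: 1.2
Maximum logit = 4.7 at index 1

1


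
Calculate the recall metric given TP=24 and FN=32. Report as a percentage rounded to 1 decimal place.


Recall = TP / (TP + FN) * 100
= 24 / (24 + 32)
= 24 / 56
= 0.4286
= 42.9%

42.9


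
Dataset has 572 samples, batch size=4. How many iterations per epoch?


Iterations per epoch = dataset_size / batch_size
= 572 / 4
= 143

143


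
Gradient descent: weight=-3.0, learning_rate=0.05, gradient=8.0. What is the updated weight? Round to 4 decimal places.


w_new = w_old - lr * gradient
= -3.0 - 0.05 * 8.0
= -3.0 - (0.4)
= -3.4000

-3.4000


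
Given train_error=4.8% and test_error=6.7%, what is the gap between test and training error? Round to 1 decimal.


Generalization gap = test_error - train_error
= 6.7 - 4.8
= 1.9%
A small gap suggests good generalization.

1.9


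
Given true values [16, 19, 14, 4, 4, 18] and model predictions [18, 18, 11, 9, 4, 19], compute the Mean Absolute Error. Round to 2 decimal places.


Absolute errors: [2, 1, 3, 5, 0, 1]
Sum of absolute errors = 12
MAE = 12 / 6 = 2.00

2.00


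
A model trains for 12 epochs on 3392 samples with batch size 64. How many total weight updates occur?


Iterations per epoch = 3392 / 64 = 53
Total updates = iterations_per_epoch * epochs
= 53 * 12
= 636

636


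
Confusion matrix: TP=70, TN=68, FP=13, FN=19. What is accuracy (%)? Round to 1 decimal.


Accuracy = (TP + TN) / (TP + TN + FP + FN) * 100
= (70 + 68) / (70 + 68 + 13 + 19)
= 138 / 170
= 0.8118
= 81.2%

81.2


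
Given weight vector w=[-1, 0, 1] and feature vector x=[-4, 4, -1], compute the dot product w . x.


Element-wise products:
-1 * -4 = 4
0 * 4 = 0
1 * -1 = -1
Sum = 4 + 0 + -1
= 3

3


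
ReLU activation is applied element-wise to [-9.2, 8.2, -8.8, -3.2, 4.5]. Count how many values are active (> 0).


ReLU(x) = max(0, x) for each element:
ReLU(-9.2) = 0
ReLU(8.2) = 8.2
ReLU(-8.8) = 0
ReLU(-3.2) = 0
ReLU(4.5) = 4.5
Active neurons (>0): 2

2


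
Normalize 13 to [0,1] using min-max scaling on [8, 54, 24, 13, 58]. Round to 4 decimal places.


Min = 8, Max = 58
Range = 58 - 8 = 50
Scaled = (x - min) / (max - min)
= (13 - 8) / 50
= 5 / 50
= 0.1000

0.1000


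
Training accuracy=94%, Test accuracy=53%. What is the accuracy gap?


Gap = train_accuracy - test_accuracy
= 94 - 53
= 41%
This large gap strongly indicates overfitting.

41


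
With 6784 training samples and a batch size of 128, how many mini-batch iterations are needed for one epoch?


Iterations per epoch = dataset_size / batch_size
= 6784 / 128
= 53

53


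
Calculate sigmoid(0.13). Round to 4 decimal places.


sigmoid(z) = 1 / (1 + exp(-z))
exp(-(0.13)) = exp(-0.13) = 0.8781
1 + 0.8781 = 1.8781
1 / 1.8781 = 0.5325

0.5325


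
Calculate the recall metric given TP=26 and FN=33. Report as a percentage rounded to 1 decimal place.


Recall = TP / (TP + FN) * 100
= 26 / (26 + 33)
= 26 / 59
= 0.4407
= 44.1%

44.1


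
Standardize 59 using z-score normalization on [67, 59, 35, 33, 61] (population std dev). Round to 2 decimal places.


Mean = (67 + 59 + 35 + 33 + 61) / 5 = 51.0
Variance = sum((x_i - mean)^2) / n = 200.0
Std = sqrt(200.0) = 14.1421
Z = (x - mean) / std
= (59 - 51.0) / 14.1421
= 8.0 / 14.1421
= 0.57

0.57


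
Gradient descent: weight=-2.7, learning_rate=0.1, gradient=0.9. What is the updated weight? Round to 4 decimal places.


w_new = w_old - lr * gradient
= -2.7 - 0.1 * 0.9
= -2.7 - (0.09)
= -2.7900

-2.7900


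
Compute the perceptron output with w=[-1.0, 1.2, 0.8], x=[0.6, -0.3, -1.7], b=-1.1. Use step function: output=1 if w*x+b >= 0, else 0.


z = w . x + b
= -1.0*0.6 + 1.2*-0.3 + 0.8*-1.7 + -1.1
= -0.6 + -0.36 + -1.36 + -1.1
= -2.32 + -1.1
= -3.42
Since z = -3.42 < 0, output = 0

0


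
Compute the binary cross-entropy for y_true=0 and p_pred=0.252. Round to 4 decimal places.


For y=0: Loss = -log(1-p)
= -log(1 - 0.252)
= -log(0.748)
= -(-0.2904)
= 0.2904

0.2904


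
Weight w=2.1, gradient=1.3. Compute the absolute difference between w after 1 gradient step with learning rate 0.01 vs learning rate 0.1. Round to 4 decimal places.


With lr=0.01: w_new = 2.1 - 0.01 * 1.3 = 2.087
With lr=0.1: w_new = 2.1 - 0.1 * 1.3 = 1.97
Absolute difference = |2.087 - 1.97|
= 0.1170

0.1170


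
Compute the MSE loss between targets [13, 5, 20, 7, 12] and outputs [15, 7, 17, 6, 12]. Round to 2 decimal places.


Differences: [-2, -2, 3, 1, 0]
Squared errors: [4, 4, 9, 1, 0]
Sum of squared errors = 18
MSE = 18 / 5 = 3.60

3.60


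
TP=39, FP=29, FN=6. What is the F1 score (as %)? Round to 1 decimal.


Precision = TP / (TP + FP) = 39 / 68 = 0.5735
Recall = TP / (TP + FN) = 39 / 45 = 0.8667
F1 = 2 * P * R / (P + R)
= 2 * 0.5735 * 0.8667 / (0.5735 + 0.8667)
= 0.9941 / 1.4402
= 0.6903
As percentage: 69.0%

69.0


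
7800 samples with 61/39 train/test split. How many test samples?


Train samples = 7800 * 61% = 4758
Test samples = 7800 - 4758
= 3042

3042


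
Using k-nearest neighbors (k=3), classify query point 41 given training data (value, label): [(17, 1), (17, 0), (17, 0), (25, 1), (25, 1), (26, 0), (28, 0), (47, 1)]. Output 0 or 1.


Distances from query 41:
Point 47 (class 1): distance = 6
Point 28 (class 0): distance = 13
Point 26 (class 0): distance = 15
K=3 nearest neighbors: classes = [1, 0, 0]
Votes for class 1: 1 / 3
Majority vote => class 0

0


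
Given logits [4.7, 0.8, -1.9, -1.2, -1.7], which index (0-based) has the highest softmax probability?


Softmax is a monotonic transformation, so it preserves the argmax.
We need to find the index of the maximum logit.
Index 0: 4.7
Index 1: 0.8
Index 2: -1.9
Index 3: -1.2
Index 4: -1.7
Maximum logit = 4.7 at index 0

0


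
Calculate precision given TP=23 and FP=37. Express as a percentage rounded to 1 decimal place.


Precision = TP / (TP + FP) * 100
= 23 / (23 + 37)
= 23 / 60
= 0.3833
= 38.3%

38.3


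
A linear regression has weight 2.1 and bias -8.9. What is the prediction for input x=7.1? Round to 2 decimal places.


y = 2.1 * 7.1 + (-8.9)
= 14.91 + (-8.9)
= 6.01

6.01


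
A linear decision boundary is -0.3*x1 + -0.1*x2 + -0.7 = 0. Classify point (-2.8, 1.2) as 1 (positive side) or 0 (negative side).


Compute -0.3 * -2.8 + -0.1 * 1.2 + -0.7
= 0.84 + -0.12 + -0.7
= 0.02
Since 0.02 >= 0, the point is on the positive side.

1


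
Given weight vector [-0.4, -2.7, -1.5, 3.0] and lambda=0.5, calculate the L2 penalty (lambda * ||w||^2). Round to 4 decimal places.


Squaring each weight:
(-0.4)^2 = 0.16
(-2.7)^2 = 7.29
(-1.5)^2 = 2.25
3.0^2 = 9.0
Sum of squares = 18.7
Penalty = 0.5 * 18.7 = 9.3500

9.3500


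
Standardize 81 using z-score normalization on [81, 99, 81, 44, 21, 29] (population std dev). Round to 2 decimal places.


Mean = (81 + 99 + 81 + 44 + 21 + 29) / 6 = 59.1667
Variance = sum((x_i - mean)^2) / n = 856.1389
Std = sqrt(856.1389) = 29.2599
Z = (x - mean) / std
= (81 - 59.1667) / 29.2599
= 21.8333 / 29.2599
= 0.75

0.75


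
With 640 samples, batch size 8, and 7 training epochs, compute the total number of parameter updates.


Iterations per epoch = 640 / 8 = 80
Total updates = iterations_per_epoch * epochs
= 80 * 7
= 560

560


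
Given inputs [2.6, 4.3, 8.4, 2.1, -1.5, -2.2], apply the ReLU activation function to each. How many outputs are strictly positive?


ReLU(x) = max(0, x) for each element:
ReLU(2.6) = 2.6
ReLU(4.3) = 4.3
ReLU(8.4) = 8.4
ReLU(2.1) = 2.1
ReLU(-1.5) = 0
ReLU(-2.2) = 0
Active neurons (>0): 4

4


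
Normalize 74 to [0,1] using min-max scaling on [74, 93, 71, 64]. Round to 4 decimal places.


Min = 64, Max = 93
Range = 93 - 64 = 29
Scaled = (x - min) / (max - min)
= (74 - 64) / 29
= 10 / 29
= 0.3448

0.3448


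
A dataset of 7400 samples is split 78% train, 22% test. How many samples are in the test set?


Train samples = 7400 * 78% = 5772
Test samples = 7400 - 5772
= 1628

1628


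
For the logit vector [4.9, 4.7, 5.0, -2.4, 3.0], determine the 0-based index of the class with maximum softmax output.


Softmax is a monotonic transformation, so it preserves the argmax.
We need to find the index of the maximum logit.
Index 0: 4.9
Index 1: 4.7
Index 2: 5.0
Index 3: -2.4
Index 4: 3.0
Maximum logit = 5.0 at index 2

2


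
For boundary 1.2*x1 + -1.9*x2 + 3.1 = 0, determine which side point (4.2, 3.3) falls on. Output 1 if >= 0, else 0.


Compute 1.2 * 4.2 + -1.9 * 3.3 + 3.1
= 5.04 + -6.27 + 3.1
= 1.87
Since 1.87 >= 0, the point is on the positive side.

1


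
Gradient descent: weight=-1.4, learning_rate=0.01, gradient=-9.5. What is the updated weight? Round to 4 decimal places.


w_new = w_old - lr * gradient
= -1.4 - 0.01 * -9.5
= -1.4 - (-0.095)
= -1.3050

-1.3050


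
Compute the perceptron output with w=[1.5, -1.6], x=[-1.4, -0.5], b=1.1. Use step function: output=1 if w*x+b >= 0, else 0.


z = w . x + b
= 1.5*-1.4 + -1.6*-0.5 + 1.1
= -2.1 + 0.8 + 1.1
= -1.3 + 1.1
= -0.2
Since z = -0.2 < 0, output = 0

0


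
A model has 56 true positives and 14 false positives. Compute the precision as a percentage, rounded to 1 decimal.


Precision = TP / (TP + FP) * 100
= 56 / (56 + 14)
= 56 / 70
= 0.8
= 80.0%

80.0


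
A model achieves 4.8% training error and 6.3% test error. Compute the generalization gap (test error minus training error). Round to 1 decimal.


Generalization gap = test_error - train_error
= 6.3 - 4.8
= 1.5%
A small gap suggests good generalization.

1.5


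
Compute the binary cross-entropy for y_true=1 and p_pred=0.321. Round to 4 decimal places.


For y=1: Loss = -log(p)
= -log(0.321)
= -(-1.1363)
= 1.1363

1.1363


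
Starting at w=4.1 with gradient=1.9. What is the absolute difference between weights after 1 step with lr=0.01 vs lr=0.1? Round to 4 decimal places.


With lr=0.01: w_new = 4.1 - 0.01 * 1.9 = 4.081
With lr=0.1: w_new = 4.1 - 0.1 * 1.9 = 3.91
Absolute difference = |4.081 - 3.91|
= 0.1710

0.1710


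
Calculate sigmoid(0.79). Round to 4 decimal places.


sigmoid(z) = 1 / (1 + exp(-z))
exp(-(0.79)) = exp(-0.79) = 0.4538
1 + 0.4538 = 1.4538
1 / 1.4538 = 0.6878

0.6878


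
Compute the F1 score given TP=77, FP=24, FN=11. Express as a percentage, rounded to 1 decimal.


Precision = TP / (TP + FP) = 77 / 101 = 0.7624
Recall = TP / (TP + FN) = 77 / 88 = 0.875
F1 = 2 * P * R / (P + R)
= 2 * 0.7624 * 0.875 / (0.7624 + 0.875)
= 1.3342 / 1.6374
= 0.8148
As percentage: 81.5%

81.5


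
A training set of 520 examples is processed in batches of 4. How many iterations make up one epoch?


Iterations per epoch = dataset_size / batch_size
= 520 / 4
= 130

130


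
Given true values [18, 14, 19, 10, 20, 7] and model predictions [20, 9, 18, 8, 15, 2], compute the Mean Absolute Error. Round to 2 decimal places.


Absolute errors: [2, 5, 1, 2, 5, 5]
Sum of absolute errors = 20
MAE = 20 / 6 = 3.33

3.33


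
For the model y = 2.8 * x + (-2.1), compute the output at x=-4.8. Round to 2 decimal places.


y = 2.8 * -4.8 + (-2.1)
= -13.44 + (-2.1)
= -15.54

-15.54


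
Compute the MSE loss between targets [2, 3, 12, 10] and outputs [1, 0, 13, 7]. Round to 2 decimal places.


Differences: [1, 3, -1, 3]
Squared errors: [1, 9, 1, 9]
Sum of squared errors = 20
MSE = 20 / 4 = 5.00

5.00


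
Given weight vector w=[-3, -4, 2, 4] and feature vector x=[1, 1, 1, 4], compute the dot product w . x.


Element-wise products:
-3 * 1 = -3
-4 * 1 = -4
2 * 1 = 2
4 * 4 = 16
Sum = -3 + -4 + 2 + 16
= 11

11


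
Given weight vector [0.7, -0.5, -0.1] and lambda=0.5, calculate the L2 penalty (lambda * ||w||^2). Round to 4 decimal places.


Squaring each weight:
0.7^2 = 0.49
(-0.5)^2 = 0.25
(-0.1)^2 = 0.01
Sum of squares = 0.75
Penalty = 0.5 * 0.75 = 0.3750

0.3750


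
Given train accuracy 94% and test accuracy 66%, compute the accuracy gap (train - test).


Gap = train_accuracy - test_accuracy
= 94 - 66
= 28%
This large gap strongly indicates overfitting.

28


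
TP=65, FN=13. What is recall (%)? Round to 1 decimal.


Recall = TP / (TP + FN) * 100
= 65 / (65 + 13)
= 65 / 78
= 0.8333
= 83.3%

83.3


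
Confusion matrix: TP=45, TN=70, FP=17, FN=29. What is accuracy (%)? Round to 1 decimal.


Accuracy = (TP + TN) / (TP + TN + FP + FN) * 100
= (45 + 70) / (45 + 70 + 17 + 29)
= 115 / 161
= 0.7143
= 71.4%

71.4


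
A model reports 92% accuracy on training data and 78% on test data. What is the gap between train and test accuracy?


Gap = train_accuracy - test_accuracy
= 92 - 78
= 14%
This gap suggests the model is overfitting.

14


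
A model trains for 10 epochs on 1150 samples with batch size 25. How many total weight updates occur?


Iterations per epoch = 1150 / 25 = 46
Total updates = iterations_per_epoch * epochs
= 46 * 10
= 460

460


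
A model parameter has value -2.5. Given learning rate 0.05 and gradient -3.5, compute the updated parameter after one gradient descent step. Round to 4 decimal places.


w_new = w_old - lr * gradient
= -2.5 - 0.05 * -3.5
= -2.5 - (-0.175)
= -2.3250

-2.3250


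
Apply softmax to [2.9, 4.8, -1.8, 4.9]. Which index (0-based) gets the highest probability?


Softmax is a monotonic transformation, so it preserves the argmax.
We need to find the index of the maximum logit.
Index 0: 2.9
Index 1: 4.8
Index 2: -1.8
Index 3: 4.9
Maximum logit = 4.9 at index 3

3


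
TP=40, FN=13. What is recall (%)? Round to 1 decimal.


Recall = TP / (TP + FN) * 100
= 40 / (40 + 13)
= 40 / 53
= 0.7547
= 75.5%

75.5


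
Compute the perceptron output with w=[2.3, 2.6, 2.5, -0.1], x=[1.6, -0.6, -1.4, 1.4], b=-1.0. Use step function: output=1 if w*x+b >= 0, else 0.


z = w . x + b
= 2.3*1.6 + 2.6*-0.6 + 2.5*-1.4 + -0.1*1.4 + -1.0
= 3.68 + -1.56 + -3.5 + -0.14 + -1.0
= -1.52 + -1.0
= -2.52
Since z = -2.52 < 0, output = 0

0


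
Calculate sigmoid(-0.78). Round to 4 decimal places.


sigmoid(z) = 1 / (1 + exp(-z))
exp(-(-0.78)) = exp(0.78) = 2.1815
1 + 2.1815 = 3.1815
1 / 3.1815 = 0.3143

0.3143


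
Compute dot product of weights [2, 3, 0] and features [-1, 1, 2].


Element-wise products:
2 * -1 = -2
3 * 1 = 3
0 * 2 = 0
Sum = -2 + 3 + 0
= 1

1


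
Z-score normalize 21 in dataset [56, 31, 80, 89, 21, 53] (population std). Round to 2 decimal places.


Mean = (56 + 31 + 80 + 89 + 21 + 53) / 6 = 55.0
Variance = sum((x_i - mean)^2) / n = 586.3333
Std = sqrt(586.3333) = 24.2143
Z = (x - mean) / std
= (21 - 55.0) / 24.2143
= -34.0 / 24.2143
= -1.40

-1.40


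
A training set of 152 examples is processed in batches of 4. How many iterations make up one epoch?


Iterations per epoch = dataset_size / batch_size
= 152 / 4
= 38

38


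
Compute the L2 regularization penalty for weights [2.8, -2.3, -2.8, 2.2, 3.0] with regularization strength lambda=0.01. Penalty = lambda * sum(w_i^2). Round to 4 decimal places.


Squaring each weight:
2.8^2 = 7.84
(-2.3)^2 = 5.29
(-2.8)^2 = 7.84
2.2^2 = 4.84
3.0^2 = 9.0
Sum of squares = 34.81
Penalty = 0.01 * 34.81 = 0.3481

0.3481


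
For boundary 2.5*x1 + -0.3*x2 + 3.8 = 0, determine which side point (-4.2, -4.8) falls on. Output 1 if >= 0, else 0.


Compute 2.5 * -4.2 + -0.3 * -4.8 + 3.8
= -10.5 + 1.44 + 3.8
= -5.26
Since -5.26 < 0, the point is on the negative side.

0


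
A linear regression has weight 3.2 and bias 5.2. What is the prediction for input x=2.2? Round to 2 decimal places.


y = 3.2 * 2.2 + (5.2)
= 7.04 + (5.2)
= 12.24

12.24


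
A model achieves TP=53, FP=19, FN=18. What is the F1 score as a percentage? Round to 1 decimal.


Precision = TP / (TP + FP) = 53 / 72 = 0.7361
Recall = TP / (TP + FN) = 53 / 71 = 0.7465
F1 = 2 * P * R / (P + R)
= 2 * 0.7361 * 0.7465 / (0.7361 + 0.7465)
= 1.099 / 1.4826
= 0.7413
As percentage: 74.1%

74.1


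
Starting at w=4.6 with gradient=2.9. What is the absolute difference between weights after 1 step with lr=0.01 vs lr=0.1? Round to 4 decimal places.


With lr=0.01: w_new = 4.6 - 0.01 * 2.9 = 4.571
With lr=0.1: w_new = 4.6 - 0.1 * 2.9 = 4.31
Absolute difference = |4.571 - 4.31|
= 0.2610

0.2610


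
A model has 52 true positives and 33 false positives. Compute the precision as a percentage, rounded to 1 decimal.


Precision = TP / (TP + FP) * 100
= 52 / (52 + 33)
= 52 / 85
= 0.6118
= 61.2%

61.2


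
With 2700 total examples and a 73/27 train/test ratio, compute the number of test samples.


Train samples = 2700 * 73% = 1971
Test samples = 2700 - 1971
= 729

729


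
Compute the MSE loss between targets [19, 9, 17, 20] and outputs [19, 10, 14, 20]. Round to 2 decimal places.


Differences: [0, -1, 3, 0]
Squared errors: [0, 1, 9, 0]
Sum of squared errors = 10
MSE = 10 / 4 = 2.50

2.50


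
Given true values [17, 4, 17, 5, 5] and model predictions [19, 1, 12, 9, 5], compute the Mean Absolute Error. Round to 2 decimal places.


Absolute errors: [2, 3, 5, 4, 0]
Sum of absolute errors = 14
MAE = 14 / 5 = 2.80

2.80


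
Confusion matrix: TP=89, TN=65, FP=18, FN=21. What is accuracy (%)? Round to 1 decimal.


Accuracy = (TP + TN) / (TP + TN + FP + FN) * 100
= (89 + 65) / (89 + 65 + 18 + 21)
= 154 / 193
= 0.7979
= 79.8%

79.8


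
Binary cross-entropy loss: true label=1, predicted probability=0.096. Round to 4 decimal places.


For y=1: Loss = -log(p)
= -log(0.096)
= -(-2.3434)
= 2.3434

2.3434


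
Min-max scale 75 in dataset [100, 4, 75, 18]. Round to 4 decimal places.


Min = 4, Max = 100
Range = 100 - 4 = 96
Scaled = (x - min) / (max - min)
= (75 - 4) / 96
= 71 / 96
= 0.7396

0.7396


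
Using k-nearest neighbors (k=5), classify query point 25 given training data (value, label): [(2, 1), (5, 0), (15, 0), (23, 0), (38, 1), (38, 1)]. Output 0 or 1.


Distances from query 25:
Point 23 (class 0): distance = 2
Point 15 (class 0): distance = 10
Point 38 (class 1): distance = 13
Point 38 (class 1): distance = 13
Point 5 (class 0): distance = 20
K=5 nearest neighbors: classes = [0, 0, 1, 1, 0]
Votes for class 1: 2 / 5
Majority vote => class 0

0


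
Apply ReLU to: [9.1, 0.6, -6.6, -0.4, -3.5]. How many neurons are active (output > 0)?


ReLU(x) = max(0, x) for each element:
ReLU(9.1) = 9.1
ReLU(0.6) = 0.6
ReLU(-6.6) = 0
ReLU(-0.4) = 0
ReLU(-3.5) = 0
Active neurons (>0): 2

2


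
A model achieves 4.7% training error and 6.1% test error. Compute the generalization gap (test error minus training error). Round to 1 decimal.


Generalization gap = test_error - train_error
= 6.1 - 4.7
= 1.4%
A small gap suggests good generalization.

1.4


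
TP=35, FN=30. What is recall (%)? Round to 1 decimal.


Recall = TP / (TP + FN) * 100
= 35 / (35 + 30)
= 35 / 65
= 0.5385
= 53.8%

53.8


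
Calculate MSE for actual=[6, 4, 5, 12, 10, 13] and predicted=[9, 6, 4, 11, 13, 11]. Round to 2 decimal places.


Differences: [-3, -2, 1, 1, -3, 2]
Squared errors: [9, 4, 1, 1, 9, 4]
Sum of squared errors = 28
MSE = 28 / 6 = 4.67

4.67


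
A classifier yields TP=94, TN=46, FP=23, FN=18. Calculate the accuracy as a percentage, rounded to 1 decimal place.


Accuracy = (TP + TN) / (TP + TN + FP + FN) * 100
= (94 + 46) / (94 + 46 + 23 + 18)
= 140 / 181
= 0.7735
= 77.3%

77.3


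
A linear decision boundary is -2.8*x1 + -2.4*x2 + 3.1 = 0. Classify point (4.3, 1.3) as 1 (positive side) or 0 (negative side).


Compute -2.8 * 4.3 + -2.4 * 1.3 + 3.1
= -12.04 + -3.12 + 3.1
= -12.06
Since -12.06 < 0, the point is on the negative side.

0


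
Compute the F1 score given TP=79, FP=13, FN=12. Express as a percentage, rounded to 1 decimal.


Precision = TP / (TP + FP) = 79 / 92 = 0.8587
Recall = TP / (TP + FN) = 79 / 91 = 0.8681
F1 = 2 * P * R / (P + R)
= 2 * 0.8587 * 0.8681 / (0.8587 + 0.8681)
= 1.4909 / 1.7268
= 0.8634
As percentage: 86.3%

86.3


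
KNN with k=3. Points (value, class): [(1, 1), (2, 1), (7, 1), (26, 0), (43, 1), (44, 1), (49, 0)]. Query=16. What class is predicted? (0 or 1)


Distances from query 16:
Point 7 (class 1): distance = 9
Point 26 (class 0): distance = 10
Point 2 (class 1): distance = 14
K=3 nearest neighbors: classes = [1, 0, 1]
Votes for class 1: 2 / 3
Majority vote => class 1

1


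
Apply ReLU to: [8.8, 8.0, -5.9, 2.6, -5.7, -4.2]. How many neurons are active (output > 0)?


ReLU(x) = max(0, x) for each element:
ReLU(8.8) = 8.8
ReLU(8.0) = 8.0
ReLU(-5.9) = 0
ReLU(2.6) = 2.6
ReLU(-5.7) = 0
ReLU(-4.2) = 0
Active neurons (>0): 3

3


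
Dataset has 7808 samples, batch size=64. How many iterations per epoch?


Iterations per epoch = dataset_size / batch_size
= 7808 / 64
= 122

122


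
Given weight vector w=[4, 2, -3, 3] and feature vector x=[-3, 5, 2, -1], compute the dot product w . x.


Element-wise products:
4 * -3 = -12
2 * 5 = 10
-3 * 2 = -6
3 * -1 = -3
Sum = -12 + 10 + -6 + -3
= -11

-11


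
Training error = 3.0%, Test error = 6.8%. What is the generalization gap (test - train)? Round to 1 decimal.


Generalization gap = test_error - train_error
= 6.8 - 3.0
= 3.8%
A moderate gap.

3.8


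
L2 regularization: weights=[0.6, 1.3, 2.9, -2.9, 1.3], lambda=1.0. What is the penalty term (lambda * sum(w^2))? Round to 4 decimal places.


Squaring each weight:
0.6^2 = 0.36
1.3^2 = 1.69
2.9^2 = 8.41
(-2.9)^2 = 8.41
1.3^2 = 1.69
Sum of squares = 20.56
Penalty = 1.0 * 20.56 = 20.5600

20.5600


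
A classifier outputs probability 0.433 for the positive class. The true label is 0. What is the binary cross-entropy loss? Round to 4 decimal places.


For y=0: Loss = -log(1-p)
= -log(1 - 0.433)
= -log(0.567)
= -(-0.5674)
= 0.5674

0.5674


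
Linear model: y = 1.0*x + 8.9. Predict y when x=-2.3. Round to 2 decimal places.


y = 1.0 * -2.3 + (8.9)
= -2.3 + (8.9)
= 6.60

6.60


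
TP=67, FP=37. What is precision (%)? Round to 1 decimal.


Precision = TP / (TP + FP) * 100
= 67 / (67 + 37)
= 67 / 104
= 0.6442
= 64.4%

64.4


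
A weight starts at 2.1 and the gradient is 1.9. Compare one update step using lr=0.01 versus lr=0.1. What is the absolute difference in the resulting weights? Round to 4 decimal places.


With lr=0.01: w_new = 2.1 - 0.01 * 1.9 = 2.081
With lr=0.1: w_new = 2.1 - 0.1 * 1.9 = 1.91
Absolute difference = |2.081 - 1.91|
= 0.1710

0.1710


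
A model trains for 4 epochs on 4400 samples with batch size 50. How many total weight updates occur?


Iterations per epoch = 4400 / 50 = 88
Total updates = iterations_per_epoch * epochs
= 88 * 4
= 352

352


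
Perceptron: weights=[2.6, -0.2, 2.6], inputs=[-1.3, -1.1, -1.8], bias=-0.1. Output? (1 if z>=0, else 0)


z = w . x + b
= 2.6*-1.3 + -0.2*-1.1 + 2.6*-1.8 + -0.1
= -3.38 + 0.22 + -4.68 + -0.1
= -7.84 + -0.1
= -7.94
Since z = -7.94 < 0, output = 0

0


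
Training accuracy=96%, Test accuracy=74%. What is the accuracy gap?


Gap = train_accuracy - test_accuracy
= 96 - 74
= 22%
This large gap strongly indicates overfitting.

22


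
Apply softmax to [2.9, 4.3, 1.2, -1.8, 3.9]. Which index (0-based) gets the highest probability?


Softmax is a monotonic transformation, so it preserves the argmax.
We need to find the index of the maximum logit.
Index 0: 2.9
Index 1: 4.3
Index 2: 1.2
Index 3: -1.8
Index 4: 3.9
Maximum logit = 4.3 at index 1

1


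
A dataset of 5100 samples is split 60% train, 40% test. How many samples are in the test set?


Train samples = 5100 * 60% = 3060
Test samples = 5100 - 3060
= 2040

2040


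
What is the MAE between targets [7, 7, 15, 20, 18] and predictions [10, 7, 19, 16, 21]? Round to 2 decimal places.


Absolute errors: [3, 0, 4, 4, 3]
Sum of absolute errors = 14
MAE = 14 / 5 = 2.80

2.80


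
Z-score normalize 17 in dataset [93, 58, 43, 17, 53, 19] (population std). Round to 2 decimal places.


Mean = (93 + 58 + 43 + 17 + 53 + 19) / 6 = 47.1667
Variance = sum((x_i - mean)^2) / n = 662.1389
Std = sqrt(662.1389) = 25.7321
Z = (x - mean) / std
= (17 - 47.1667) / 25.7321
= -30.1667 / 25.7321
= -1.17

-1.17


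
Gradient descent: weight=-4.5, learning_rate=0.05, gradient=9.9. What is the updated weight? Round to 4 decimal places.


w_new = w_old - lr * gradient
= -4.5 - 0.05 * 9.9
= -4.5 - (0.495)
= -4.9950

-4.9950


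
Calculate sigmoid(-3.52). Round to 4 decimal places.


sigmoid(z) = 1 / (1 + exp(-z))
exp(-(-3.52)) = exp(3.52) = 33.7844
1 + 33.7844 = 34.7844
1 / 34.7844 = 0.0287

0.0287


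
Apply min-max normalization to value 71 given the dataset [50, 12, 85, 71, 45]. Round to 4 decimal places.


Min = 12, Max = 85
Range = 85 - 12 = 73
Scaled = (x - min) / (max - min)
= (71 - 12) / 73
= 59 / 73
= 0.8082

0.8082


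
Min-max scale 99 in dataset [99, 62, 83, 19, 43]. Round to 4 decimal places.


Min = 19, Max = 99
Range = 99 - 19 = 80
Scaled = (x - min) / (max - min)
= (99 - 19) / 80
= 80 / 80
= 1.0000

1.0000


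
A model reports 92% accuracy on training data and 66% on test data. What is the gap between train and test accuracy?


Gap = train_accuracy - test_accuracy
= 92 - 66
= 26%
This large gap strongly indicates overfitting.

26


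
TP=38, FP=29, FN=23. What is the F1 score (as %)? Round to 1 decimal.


Precision = TP / (TP + FP) = 38 / 67 = 0.5672
Recall = TP / (TP + FN) = 38 / 61 = 0.623
F1 = 2 * P * R / (P + R)
= 2 * 0.5672 * 0.623 / (0.5672 + 0.623)
= 0.7066 / 1.1901
= 0.5937
As percentage: 59.4%

59.4


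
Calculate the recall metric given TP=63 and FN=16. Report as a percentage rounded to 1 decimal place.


Recall = TP / (TP + FN) * 100
= 63 / (63 + 16)
= 63 / 79
= 0.7975
= 79.7%

79.7


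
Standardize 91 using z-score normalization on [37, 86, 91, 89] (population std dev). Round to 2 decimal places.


Mean = (37 + 86 + 91 + 89) / 4 = 75.75
Variance = sum((x_i - mean)^2) / n = 503.6875
Std = sqrt(503.6875) = 22.443
Z = (x - mean) / std
= (91 - 75.75) / 22.443
= 15.25 / 22.443
= 0.68

0.68


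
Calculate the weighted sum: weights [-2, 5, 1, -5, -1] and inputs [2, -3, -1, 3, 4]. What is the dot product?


Element-wise products:
-2 * 2 = -4
5 * -3 = -15
1 * -1 = -1
-5 * 3 = -15
-1 * 4 = -4
Sum = -4 + -15 + -1 + -15 + -4
= -39

-39


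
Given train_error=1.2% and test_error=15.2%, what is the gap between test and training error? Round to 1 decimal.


Generalization gap = test_error - train_error
= 15.2 - 1.2
= 14.0%
A large gap suggests overfitting.

14.0


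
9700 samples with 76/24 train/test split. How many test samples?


Train samples = 9700 * 76% = 7372
Test samples = 9700 - 7372
= 2328

2328


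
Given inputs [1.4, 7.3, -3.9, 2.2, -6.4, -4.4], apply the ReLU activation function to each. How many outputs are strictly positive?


ReLU(x) = max(0, x) for each element:
ReLU(1.4) = 1.4
ReLU(7.3) = 7.3
ReLU(-3.9) = 0
ReLU(2.2) = 2.2
ReLU(-6.4) = 0
ReLU(-4.4) = 0
Active neurons (>0): 3

3


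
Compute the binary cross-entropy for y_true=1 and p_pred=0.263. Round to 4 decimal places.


For y=1: Loss = -log(p)
= -log(0.263)
= -(-1.3356)
= 1.3356

1.3356


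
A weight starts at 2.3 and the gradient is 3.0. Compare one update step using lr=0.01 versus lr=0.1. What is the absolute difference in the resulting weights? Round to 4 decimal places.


With lr=0.01: w_new = 2.3 - 0.01 * 3.0 = 2.27
With lr=0.1: w_new = 2.3 - 0.1 * 3.0 = 2.0
Absolute difference = |2.27 - 2.0|
= 0.2700

0.2700


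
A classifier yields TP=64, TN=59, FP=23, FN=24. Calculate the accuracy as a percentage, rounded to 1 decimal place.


Accuracy = (TP + TN) / (TP + TN + FP + FN) * 100
= (64 + 59) / (64 + 59 + 23 + 24)
= 123 / 170
= 0.7235
= 72.4%

72.4


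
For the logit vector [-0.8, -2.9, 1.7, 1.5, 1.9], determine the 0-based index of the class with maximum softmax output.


Softmax is a monotonic transformation, so it preserves the argmax.
We need to find the index of the maximum logit.
Index 0: -0.8
Index 1: -2.9
Index 2: 1.7
Index 3: 1.5
Index 4: 1.9
Maximum logit = 1.9 at index 4

4


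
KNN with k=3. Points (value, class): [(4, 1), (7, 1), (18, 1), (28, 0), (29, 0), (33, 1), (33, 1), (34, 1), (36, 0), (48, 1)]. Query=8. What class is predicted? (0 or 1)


Distances from query 8:
Point 7 (class 1): distance = 1
Point 4 (class 1): distance = 4
Point 18 (class 1): distance = 10
K=3 nearest neighbors: classes = [1, 1, 1]
Votes for class 1: 3 / 3
Majority vote => class 1

1


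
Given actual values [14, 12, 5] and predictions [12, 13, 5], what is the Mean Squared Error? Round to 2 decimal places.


Differences: [2, -1, 0]
Squared errors: [4, 1, 0]
Sum of squared errors = 5
MSE = 5 / 3 = 1.67

1.67


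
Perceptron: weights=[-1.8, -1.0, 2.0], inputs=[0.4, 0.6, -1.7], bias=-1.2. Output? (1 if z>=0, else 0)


z = w . x + b
= -1.8*0.4 + -1.0*0.6 + 2.0*-1.7 + -1.2
= -0.72 + -0.6 + -3.4 + -1.2
= -4.72 + -1.2
= -5.92
Since z = -5.92 < 0, output = 0

0


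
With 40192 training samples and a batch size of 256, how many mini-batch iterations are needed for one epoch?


Iterations per epoch = dataset_size / batch_size
= 40192 / 256
= 157

157


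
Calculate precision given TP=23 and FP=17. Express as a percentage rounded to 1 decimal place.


Precision = TP / (TP + FP) * 100
= 23 / (23 + 17)
= 23 / 40
= 0.575
= 57.5%

57.5


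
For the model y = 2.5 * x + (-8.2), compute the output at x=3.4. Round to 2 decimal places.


y = 2.5 * 3.4 + (-8.2)
= 8.5 + (-8.2)
= 0.30

0.30


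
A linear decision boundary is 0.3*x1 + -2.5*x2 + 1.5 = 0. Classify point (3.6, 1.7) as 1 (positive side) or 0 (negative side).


Compute 0.3 * 3.6 + -2.5 * 1.7 + 1.5
= 1.08 + -4.25 + 1.5
= -1.67
Since -1.67 < 0, the point is on the negative side.

0


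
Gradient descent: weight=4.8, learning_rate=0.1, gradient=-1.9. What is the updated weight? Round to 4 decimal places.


w_new = w_old - lr * gradient
= 4.8 - 0.1 * -1.9
= 4.8 - (-0.19)
= 4.9900

4.9900


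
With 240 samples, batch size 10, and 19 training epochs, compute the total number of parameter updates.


Iterations per epoch = 240 / 10 = 24
Total updates = iterations_per_epoch * epochs
= 24 * 19
= 456

456


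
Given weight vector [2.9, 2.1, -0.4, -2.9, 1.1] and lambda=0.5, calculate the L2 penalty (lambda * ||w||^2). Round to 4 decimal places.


Squaring each weight:
2.9^2 = 8.41
2.1^2 = 4.41
(-0.4)^2 = 0.16
(-2.9)^2 = 8.41
1.1^2 = 1.21
Sum of squares = 22.6
Penalty = 0.5 * 22.6 = 11.3000

11.3000


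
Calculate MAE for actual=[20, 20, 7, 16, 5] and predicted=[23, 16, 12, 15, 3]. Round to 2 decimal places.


Absolute errors: [3, 4, 5, 1, 2]
Sum of absolute errors = 15
MAE = 15 / 5 = 3.00

3.00


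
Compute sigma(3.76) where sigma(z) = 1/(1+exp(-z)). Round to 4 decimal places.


sigmoid(z) = 1 / (1 + exp(-z))
exp(-(3.76)) = exp(-3.76) = 0.0233
1 + 0.0233 = 1.0233
1 / 1.0233 = 0.9772

0.9772


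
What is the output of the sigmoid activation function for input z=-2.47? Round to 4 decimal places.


sigmoid(z) = 1 / (1 + exp(-z))
exp(-(-2.47)) = exp(2.47) = 11.8224
1 + 11.8224 = 12.8224
1 / 12.8224 = 0.0780

0.0780


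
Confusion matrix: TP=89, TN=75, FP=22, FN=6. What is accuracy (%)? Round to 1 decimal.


Accuracy = (TP + TN) / (TP + TN + FP + FN) * 100
= (89 + 75) / (89 + 75 + 22 + 6)
= 164 / 192
= 0.8542
= 85.4%

85.4


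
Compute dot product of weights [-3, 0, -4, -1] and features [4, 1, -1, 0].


Element-wise products:
-3 * 4 = -12
0 * 1 = 0
-4 * -1 = 4
-1 * 0 = 0
Sum = -12 + 0 + 4 + 0
= -8

-8


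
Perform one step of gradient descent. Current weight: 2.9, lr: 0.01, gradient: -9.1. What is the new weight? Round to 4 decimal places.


w_new = w_old - lr * gradient
= 2.9 - 0.01 * -9.1
= 2.9 - (-0.091)
= 2.9910

2.9910


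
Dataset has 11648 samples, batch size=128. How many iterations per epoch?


Iterations per epoch = dataset_size / batch_size
= 11648 / 128
= 91

91


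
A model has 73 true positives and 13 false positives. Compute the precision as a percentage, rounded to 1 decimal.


Precision = TP / (TP + FP) * 100
= 73 / (73 + 13)
= 73 / 86
= 0.8488
= 84.9%

84.9


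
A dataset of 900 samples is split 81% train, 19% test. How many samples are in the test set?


Train samples = 900 * 81% = 729
Test samples = 900 - 729
= 171

171


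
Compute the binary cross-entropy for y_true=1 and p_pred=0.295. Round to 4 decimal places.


For y=1: Loss = -log(p)
= -log(0.295)
= -(-1.2208)
= 1.2208

1.2208


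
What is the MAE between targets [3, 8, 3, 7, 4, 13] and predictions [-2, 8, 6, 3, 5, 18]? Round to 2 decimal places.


Absolute errors: [5, 0, 3, 4, 1, 5]
Sum of absolute errors = 18
MAE = 18 / 6 = 3.00

3.00


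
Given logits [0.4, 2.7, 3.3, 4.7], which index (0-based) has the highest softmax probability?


Softmax is a monotonic transformation, so it preserves the argmax.
We need to find the index of the maximum logit.
Index 0: 0.4
Index 1: 2.7
Index 2: 3.3
Index 3: 4.7
Maximum logit = 4.7 at index 3

3


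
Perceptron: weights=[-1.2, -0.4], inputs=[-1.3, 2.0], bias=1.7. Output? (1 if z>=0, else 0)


z = w . x + b
= -1.2*-1.3 + -0.4*2.0 + 1.7
= 1.56 + -0.8 + 1.7
= 0.76 + 1.7
= 2.46
Since z = 2.46 >= 0, output = 1

1


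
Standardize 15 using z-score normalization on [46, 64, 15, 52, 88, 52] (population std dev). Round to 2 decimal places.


Mean = (46 + 64 + 15 + 52 + 88 + 52) / 6 = 52.8333
Variance = sum((x_i - mean)^2) / n = 473.4722
Std = sqrt(473.4722) = 21.7594
Z = (x - mean) / std
= (15 - 52.8333) / 21.7594
= -37.8333 / 21.7594
= -1.74

-1.74


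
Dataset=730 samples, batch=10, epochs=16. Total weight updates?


Iterations per epoch = 730 / 10 = 73
Total updates = iterations_per_epoch * epochs
= 73 * 16
= 1168

1168


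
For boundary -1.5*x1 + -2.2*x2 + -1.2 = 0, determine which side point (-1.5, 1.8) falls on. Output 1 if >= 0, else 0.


Compute -1.5 * -1.5 + -2.2 * 1.8 + -1.2
= 2.25 + -3.96 + -1.2
= -2.91
Since -2.91 < 0, the point is on the negative side.

0


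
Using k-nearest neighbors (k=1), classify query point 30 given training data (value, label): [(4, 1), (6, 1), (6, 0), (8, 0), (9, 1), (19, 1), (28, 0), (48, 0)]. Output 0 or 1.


Distances from query 30:
Point 28 (class 0): distance = 2
K=1 nearest neighbors: classes = [0]
Votes for class 1: 0 / 1
Majority vote => class 0

0


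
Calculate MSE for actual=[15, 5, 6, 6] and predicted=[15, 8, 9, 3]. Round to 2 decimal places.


Differences: [0, -3, -3, 3]
Squared errors: [0, 9, 9, 9]
Sum of squared errors = 27
MSE = 27 / 4 = 6.75

6.75


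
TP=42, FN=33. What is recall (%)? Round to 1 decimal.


Recall = TP / (TP + FN) * 100
= 42 / (42 + 33)
= 42 / 75
= 0.56
= 56.0%

56.0


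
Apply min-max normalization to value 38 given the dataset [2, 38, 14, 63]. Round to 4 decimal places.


Min = 2, Max = 63
Range = 63 - 2 = 61
Scaled = (x - min) / (max - min)
= (38 - 2) / 61
= 36 / 61
= 0.5902

0.5902


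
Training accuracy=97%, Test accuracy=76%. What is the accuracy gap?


Gap = train_accuracy - test_accuracy
= 97 - 76
= 21%
This large gap strongly indicates overfitting.

21


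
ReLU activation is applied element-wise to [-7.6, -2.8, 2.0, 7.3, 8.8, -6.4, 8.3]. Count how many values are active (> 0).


ReLU(x) = max(0, x) for each element:
ReLU(-7.6) = 0
ReLU(-2.8) = 0
ReLU(2.0) = 2.0
ReLU(7.3) = 7.3
ReLU(8.8) = 8.8
ReLU(-6.4) = 0
ReLU(8.3) = 8.3
Active neurons (>0): 4

4


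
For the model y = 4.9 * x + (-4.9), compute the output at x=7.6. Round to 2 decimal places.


y = 4.9 * 7.6 + (-4.9)
= 37.24 + (-4.9)
= 32.34

32.34


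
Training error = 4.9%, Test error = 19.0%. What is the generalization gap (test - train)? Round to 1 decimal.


Generalization gap = test_error - train_error
= 19.0 - 4.9
= 14.1%
A large gap suggests overfitting.

14.1


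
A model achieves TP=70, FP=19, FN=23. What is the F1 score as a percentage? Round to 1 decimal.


Precision = TP / (TP + FP) = 70 / 89 = 0.7865
Recall = TP / (TP + FN) = 70 / 93 = 0.7527
F1 = 2 * P * R / (P + R)
= 2 * 0.7865 * 0.7527 / (0.7865 + 0.7527)
= 1.184 / 1.5392
= 0.7692
As percentage: 76.9%

76.9


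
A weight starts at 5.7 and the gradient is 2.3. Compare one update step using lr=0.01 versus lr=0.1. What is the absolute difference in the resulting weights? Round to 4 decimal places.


With lr=0.01: w_new = 5.7 - 0.01 * 2.3 = 5.677
With lr=0.1: w_new = 5.7 - 0.1 * 2.3 = 5.47
Absolute difference = |5.677 - 5.47|
= 0.2070

0.2070


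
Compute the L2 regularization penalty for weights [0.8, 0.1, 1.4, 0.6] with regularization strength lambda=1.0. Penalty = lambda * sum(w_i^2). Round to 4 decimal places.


Squaring each weight:
0.8^2 = 0.64
0.1^2 = 0.01
1.4^2 = 1.96
0.6^2 = 0.36
Sum of squares = 2.97
Penalty = 1.0 * 2.97 = 2.9700

2.9700


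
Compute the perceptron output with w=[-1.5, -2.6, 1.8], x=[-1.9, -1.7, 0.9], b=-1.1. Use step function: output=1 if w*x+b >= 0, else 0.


z = w . x + b
= -1.5*-1.9 + -2.6*-1.7 + 1.8*0.9 + -1.1
= 2.85 + 4.42 + 1.62 + -1.1
= 8.89 + -1.1
= 7.79
Since z = 7.79 >= 0, output = 1

1


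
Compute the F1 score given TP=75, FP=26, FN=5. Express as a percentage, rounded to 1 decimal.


Precision = TP / (TP + FP) = 75 / 101 = 0.7426
Recall = TP / (TP + FN) = 75 / 80 = 0.9375
F1 = 2 * P * R / (P + R)
= 2 * 0.7426 * 0.9375 / (0.7426 + 0.9375)
= 1.3923 / 1.6801
= 0.8287
As percentage: 82.9%

82.9


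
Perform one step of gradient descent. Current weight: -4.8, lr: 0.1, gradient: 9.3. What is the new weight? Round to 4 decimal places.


w_new = w_old - lr * gradient
= -4.8 - 0.1 * 9.3
= -4.8 - (0.93)
= -5.7300

-5.7300


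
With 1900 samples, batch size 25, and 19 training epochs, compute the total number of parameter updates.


Iterations per epoch = 1900 / 25 = 76
Total updates = iterations_per_epoch * epochs
= 76 * 19
= 1444

1444
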